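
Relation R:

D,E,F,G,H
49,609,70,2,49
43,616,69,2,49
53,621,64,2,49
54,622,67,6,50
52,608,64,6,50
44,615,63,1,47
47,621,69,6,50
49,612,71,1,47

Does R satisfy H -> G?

H=49: 3 rows → G = 2, 2, 2 ✓
H=50: 3 rows → G = 6, 6, 6 ✓
H=47: 2 rows → G = 1, 1 ✓
Every H value is associated with a single G value, so H -> G holds.

Yes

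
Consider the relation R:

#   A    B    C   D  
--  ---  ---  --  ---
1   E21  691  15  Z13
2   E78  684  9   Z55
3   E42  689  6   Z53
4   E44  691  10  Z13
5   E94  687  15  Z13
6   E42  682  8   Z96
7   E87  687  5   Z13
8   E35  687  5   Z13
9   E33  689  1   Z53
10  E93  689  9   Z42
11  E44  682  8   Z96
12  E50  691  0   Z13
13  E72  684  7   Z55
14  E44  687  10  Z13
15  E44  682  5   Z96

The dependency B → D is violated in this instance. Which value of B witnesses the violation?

B=691: rows 1, 4, 12 → D = Z13, Z13, Z13 ✓
B=684: rows 2, 13 → D = Z55, Z55 ✓
B=689: rows 3, 9, 10 → D takes values {Z53, Z42} — violation
B=687: rows 5, 7, 8, 14 → D = Z13, Z13, Z13, Z13 ✓
B=682: rows 6, 11, 15 → D = Z96, Z96, Z96 ✓
The only B value with inconsistent D is B=689.

689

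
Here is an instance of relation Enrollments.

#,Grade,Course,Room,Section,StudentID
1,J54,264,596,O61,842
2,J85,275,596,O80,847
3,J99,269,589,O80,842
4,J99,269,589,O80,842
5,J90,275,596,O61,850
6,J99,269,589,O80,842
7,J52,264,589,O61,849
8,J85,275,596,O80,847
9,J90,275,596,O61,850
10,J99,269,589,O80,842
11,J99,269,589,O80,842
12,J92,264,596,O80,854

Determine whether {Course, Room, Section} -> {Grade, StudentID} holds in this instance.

(Course=264, Room=596, Section=O61): row 1 → {Grade,StudentID} = (J54, 842) ✓
(Course=275, Room=596, Section=O80): rows 2, 8 → {Grade,StudentID} = (J85, 847), (J85, 847) ✓
(Course=269, Room=589, Section=O80): rows 3, 4, 6, 10, 11 → {Grade,StudentID} = (J99, 842), (J99, 842), (J99, 842), (J99, 842), (J99, 842) ✓
(Course=275, Room=596, Section=O61): rows 5, 9 → {Grade,StudentID} = (J90, 850), (J90, 850) ✓
(Course=264, Room=589, Section=O61): row 7 → {Grade,StudentID} = (J52, 849) ✓
(Course=264, Room=596, Section=O80): row 12 → {Grade,StudentID} = (J92, 854) ✓
Every {Course, Room, Section} value is associated with a single {Grade, StudentID} value, so {Course, Room, Section} -> {Grade, StudentID} holds.

Yes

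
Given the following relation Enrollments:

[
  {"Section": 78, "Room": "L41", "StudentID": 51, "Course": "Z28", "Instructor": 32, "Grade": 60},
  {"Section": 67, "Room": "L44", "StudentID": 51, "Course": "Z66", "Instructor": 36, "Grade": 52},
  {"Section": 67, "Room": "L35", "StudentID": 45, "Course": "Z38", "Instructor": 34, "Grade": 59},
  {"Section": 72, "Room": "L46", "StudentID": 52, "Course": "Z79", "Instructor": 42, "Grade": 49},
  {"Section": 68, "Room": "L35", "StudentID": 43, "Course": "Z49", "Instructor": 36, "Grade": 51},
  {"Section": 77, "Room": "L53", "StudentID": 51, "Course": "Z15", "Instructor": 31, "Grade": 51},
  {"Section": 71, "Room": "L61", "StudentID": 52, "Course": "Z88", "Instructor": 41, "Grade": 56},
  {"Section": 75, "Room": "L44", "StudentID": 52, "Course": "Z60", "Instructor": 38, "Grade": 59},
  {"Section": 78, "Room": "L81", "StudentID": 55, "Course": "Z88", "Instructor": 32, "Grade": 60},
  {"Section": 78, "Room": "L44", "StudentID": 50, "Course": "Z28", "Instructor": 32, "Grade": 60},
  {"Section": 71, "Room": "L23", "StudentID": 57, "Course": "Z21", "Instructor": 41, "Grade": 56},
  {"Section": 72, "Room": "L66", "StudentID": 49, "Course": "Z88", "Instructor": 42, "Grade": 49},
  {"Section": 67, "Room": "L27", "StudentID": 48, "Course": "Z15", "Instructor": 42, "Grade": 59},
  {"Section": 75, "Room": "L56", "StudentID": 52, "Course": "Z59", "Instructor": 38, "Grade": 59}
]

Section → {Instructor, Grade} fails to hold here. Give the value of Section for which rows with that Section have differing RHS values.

67

Section=78: 3 rows → {Instructor,Grade} = (32, 60), (32, 60), (32, 60) ✓
Section=67: 3 rows → {Instructor,Grade} takes values {(36, 52), (34, 59), (42, 59)} — violation
Section=72: 2 rows → {Instructor,Grade} = (42, 49), (42, 49) ✓
Section=68: 1 row → {Instructor,Grade} = (36, 51) ✓
Section=77: 1 row → {Instructor,Grade} = (31, 51) ✓
Section=71: 2 rows → {Instructor,Grade} = (41, 56), (41, 56) ✓
Section=75: 2 rows → {Instructor,Grade} = (38, 59), (38, 59) ✓
The only Section value with inconsistent RHS is Section=67.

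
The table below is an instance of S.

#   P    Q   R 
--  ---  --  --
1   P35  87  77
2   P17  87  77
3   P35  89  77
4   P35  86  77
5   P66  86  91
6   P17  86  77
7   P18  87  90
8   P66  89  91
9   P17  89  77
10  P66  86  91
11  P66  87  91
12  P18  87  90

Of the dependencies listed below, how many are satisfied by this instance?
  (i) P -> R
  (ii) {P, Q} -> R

(i) P -> R: every LHS value maps to a single RHS value — holds.
(ii) {P, Q} -> R: every LHS value maps to a single RHS value — holds.
2 of the 2 dependencies hold.

2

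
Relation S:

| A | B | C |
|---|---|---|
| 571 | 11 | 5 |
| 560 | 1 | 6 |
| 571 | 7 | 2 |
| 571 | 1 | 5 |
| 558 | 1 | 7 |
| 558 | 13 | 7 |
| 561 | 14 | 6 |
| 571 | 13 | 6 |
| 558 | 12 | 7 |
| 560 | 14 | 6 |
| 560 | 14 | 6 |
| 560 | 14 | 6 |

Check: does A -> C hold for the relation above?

A=571: 4 rows → C takes values {5, 2, 6} — violation
A=560: 4 rows → C = 6, 6, 6, 6 ✓
A=558: 3 rows → C = 7, 7, 7 ✓
A=561: 1 row → C = 6 ✓
Two rows agree on A but differ on C, so A -> C does not hold.

No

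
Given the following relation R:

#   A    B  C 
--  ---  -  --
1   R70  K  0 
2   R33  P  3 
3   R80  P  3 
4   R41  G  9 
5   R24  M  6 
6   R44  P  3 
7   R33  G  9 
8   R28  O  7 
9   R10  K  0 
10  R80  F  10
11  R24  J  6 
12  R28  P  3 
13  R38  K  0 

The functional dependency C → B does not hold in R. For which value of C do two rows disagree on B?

6

C=0: rows 1, 9, 13 → B = K, K, K ✓
C=3: rows 2, 3, 6, 12 → B = P, P, P, P ✓
C=9: rows 4, 7 → B = G, G ✓
C=6: rows 5, 11 → B takes values {M, J} — violation
C=7: row 8 → B = O ✓
C=10: row 10 → B = F ✓
The only C value with inconsistent B is C=6.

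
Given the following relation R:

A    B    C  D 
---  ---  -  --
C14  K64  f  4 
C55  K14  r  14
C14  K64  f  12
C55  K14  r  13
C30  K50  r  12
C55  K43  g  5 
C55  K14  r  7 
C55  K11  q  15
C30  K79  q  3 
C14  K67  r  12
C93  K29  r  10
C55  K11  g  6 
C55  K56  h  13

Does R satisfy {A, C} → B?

(A=C14, C=f): 2 rows → B = K64, K64 ✓
(A=C55, C=r): 3 rows → B = K14, K14, K14 ✓
(A=C30, C=r): 1 row → B = K50 ✓
(A=C55, C=g): 2 rows → B takes values {K43, K11} — violation
(A=C55, C=q): 1 row → B = K11 ✓
(A=C30, C=q): 1 row → B = K79 ✓
(A=C14, C=r): 1 row → B = K67 ✓
(A=C93, C=r): 1 row → B = K29 ✓
(A=C55, C=h): 1 row → B = K56 ✓
Two rows agree on {A, C} but differ on B, so {A, C} → B does not hold.

No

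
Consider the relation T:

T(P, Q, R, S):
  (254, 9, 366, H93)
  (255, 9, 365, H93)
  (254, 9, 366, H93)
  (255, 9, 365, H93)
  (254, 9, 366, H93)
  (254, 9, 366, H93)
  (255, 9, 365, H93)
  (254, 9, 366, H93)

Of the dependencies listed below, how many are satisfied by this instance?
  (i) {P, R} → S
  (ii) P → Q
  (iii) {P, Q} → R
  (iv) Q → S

(i) {P, R} → S: every LHS value maps to a single RHS value — holds.
(ii) P → Q: every LHS value maps to a single RHS value — holds.
(iii) {P, Q} → R: every LHS value maps to a single RHS value — holds.
(iv) Q → S: every LHS value maps to a single RHS value — holds.
4 of the 4 dependencies hold.

4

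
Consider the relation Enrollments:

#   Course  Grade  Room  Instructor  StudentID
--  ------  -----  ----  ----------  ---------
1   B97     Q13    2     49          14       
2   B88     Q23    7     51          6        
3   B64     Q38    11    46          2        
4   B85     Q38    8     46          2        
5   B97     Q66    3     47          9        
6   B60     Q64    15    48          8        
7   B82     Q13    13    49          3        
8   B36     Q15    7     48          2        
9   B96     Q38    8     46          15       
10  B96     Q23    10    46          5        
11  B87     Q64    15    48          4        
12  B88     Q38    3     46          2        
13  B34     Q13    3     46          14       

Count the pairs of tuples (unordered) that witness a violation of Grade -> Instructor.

3

Grade=Q13: violating pairs (1,13), (7,13) — 2 pairs.
Grade=Q23: violating pairs (2,10) — 1 pair.
Grade=Q38: all 4 rows agree on Instructor — 0 pairs.
Grade=Q64: all 2 rows agree on Instructor — 0 pairs.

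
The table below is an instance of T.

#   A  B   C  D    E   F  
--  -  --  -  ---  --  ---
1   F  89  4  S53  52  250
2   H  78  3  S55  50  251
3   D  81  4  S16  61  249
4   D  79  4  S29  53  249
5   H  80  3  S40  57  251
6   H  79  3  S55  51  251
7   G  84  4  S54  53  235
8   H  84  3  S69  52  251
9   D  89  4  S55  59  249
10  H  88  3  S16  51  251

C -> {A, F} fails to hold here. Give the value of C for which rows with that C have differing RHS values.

4

C=4: rows 1, 3, 4, 7, 9 → {A,F} takes values {(F, 250), (D, 249), (G, 235)} — violation
C=3: rows 2, 5, 6, 8, 10 → {A,F} = (H, 251), (H, 251), (H, 251), (H, 251), (H, 251) ✓
The only C value with inconsistent RHS is C=4.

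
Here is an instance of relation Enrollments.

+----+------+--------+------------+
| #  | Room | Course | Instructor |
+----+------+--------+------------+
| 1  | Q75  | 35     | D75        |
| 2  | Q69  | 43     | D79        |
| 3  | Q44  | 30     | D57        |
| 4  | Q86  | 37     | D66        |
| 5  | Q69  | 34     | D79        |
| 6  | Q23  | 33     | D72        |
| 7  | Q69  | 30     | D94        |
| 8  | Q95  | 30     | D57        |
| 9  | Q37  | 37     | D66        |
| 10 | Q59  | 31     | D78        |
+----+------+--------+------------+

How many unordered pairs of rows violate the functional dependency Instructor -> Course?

Instructor=D79: violating pairs (2,5) — 1 pair.
Instructor=D57: all 2 rows agree on Course — 0 pairs.
Instructor=D66: all 2 rows agree on Course — 0 pairs.

1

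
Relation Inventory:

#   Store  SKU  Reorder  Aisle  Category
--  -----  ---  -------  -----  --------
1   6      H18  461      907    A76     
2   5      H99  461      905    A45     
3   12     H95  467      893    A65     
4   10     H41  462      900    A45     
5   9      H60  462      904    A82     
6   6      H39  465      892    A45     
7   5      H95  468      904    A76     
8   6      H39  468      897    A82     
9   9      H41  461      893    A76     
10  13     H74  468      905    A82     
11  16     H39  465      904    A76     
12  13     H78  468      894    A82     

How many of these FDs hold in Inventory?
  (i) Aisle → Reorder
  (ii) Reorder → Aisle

(i) Aisle → Reorder: Aisle=905: rows 2, 10 → Reorder takes values {461, 468} — violation; Aisle=893: rows 3, 9 → Reorder takes values {467, 461} — violation; Aisle=904: rows 5, 7, 11 → Reorder takes values {462, 468, 465} — violation — fails.
(ii) Reorder → Aisle: Reorder=461: rows 1, 2, 9 → Aisle takes values {907, 905, 893} — violation; Reorder=462: rows 4, 5 → Aisle takes values {900, 904} — violation; Reorder=465: rows 6, 11 → Aisle takes values {892, 904} — violation; Reorder=468: rows 7, 8, 10, 12 → Aisle takes values {904, 897, 905, 894} — violation — fails.
None of the 2 dependencies hold.

0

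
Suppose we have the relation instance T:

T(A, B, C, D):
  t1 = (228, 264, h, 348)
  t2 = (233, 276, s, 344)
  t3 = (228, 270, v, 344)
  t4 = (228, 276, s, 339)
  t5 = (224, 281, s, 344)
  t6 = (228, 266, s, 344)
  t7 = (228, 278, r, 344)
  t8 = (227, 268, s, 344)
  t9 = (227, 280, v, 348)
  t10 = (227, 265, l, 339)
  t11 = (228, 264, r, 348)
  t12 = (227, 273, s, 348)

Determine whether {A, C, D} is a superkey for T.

Yes

All 12 rows have distinct {A, C, D} values, so {A, C, D} → (all attributes) holds and {A, C, D} is a superkey.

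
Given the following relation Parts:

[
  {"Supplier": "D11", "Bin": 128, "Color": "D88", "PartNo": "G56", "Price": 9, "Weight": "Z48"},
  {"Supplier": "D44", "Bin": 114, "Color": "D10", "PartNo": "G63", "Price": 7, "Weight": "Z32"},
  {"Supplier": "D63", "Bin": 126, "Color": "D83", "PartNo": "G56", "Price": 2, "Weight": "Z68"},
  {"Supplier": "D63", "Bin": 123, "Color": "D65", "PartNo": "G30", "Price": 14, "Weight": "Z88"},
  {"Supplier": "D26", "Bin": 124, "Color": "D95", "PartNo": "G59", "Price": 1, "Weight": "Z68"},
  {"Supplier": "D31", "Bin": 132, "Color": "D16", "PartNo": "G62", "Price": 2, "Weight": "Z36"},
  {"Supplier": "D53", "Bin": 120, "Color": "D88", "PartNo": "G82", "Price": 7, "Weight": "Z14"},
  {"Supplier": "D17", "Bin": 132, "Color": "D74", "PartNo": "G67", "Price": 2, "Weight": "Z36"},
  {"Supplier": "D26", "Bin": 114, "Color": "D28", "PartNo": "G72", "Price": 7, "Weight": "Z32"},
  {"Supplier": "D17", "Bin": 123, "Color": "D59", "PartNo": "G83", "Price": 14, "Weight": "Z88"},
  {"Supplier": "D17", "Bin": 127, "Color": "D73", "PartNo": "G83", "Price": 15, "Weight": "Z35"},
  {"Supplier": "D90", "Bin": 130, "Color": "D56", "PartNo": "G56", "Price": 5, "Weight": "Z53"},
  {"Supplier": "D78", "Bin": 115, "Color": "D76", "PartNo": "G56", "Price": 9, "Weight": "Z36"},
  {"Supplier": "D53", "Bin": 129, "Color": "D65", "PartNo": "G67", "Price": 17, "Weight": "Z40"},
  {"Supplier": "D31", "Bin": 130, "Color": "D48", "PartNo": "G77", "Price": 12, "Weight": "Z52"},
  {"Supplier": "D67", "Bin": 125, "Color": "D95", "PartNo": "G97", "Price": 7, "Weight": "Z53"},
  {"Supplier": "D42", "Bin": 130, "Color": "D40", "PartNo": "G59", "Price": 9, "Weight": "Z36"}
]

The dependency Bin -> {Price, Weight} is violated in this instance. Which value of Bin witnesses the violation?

130

Bin=128: 1 row → {Price,Weight} = (9, Z48) ✓
Bin=114: 2 rows → {Price,Weight} = (7, Z32), (7, Z32) ✓
Bin=126: 1 row → {Price,Weight} = (2, Z68) ✓
Bin=123: 2 rows → {Price,Weight} = (14, Z88), (14, Z88) ✓
Bin=124: 1 row → {Price,Weight} = (1, Z68) ✓
Bin=132: 2 rows → {Price,Weight} = (2, Z36), (2, Z36) ✓
Bin=120: 1 row → {Price,Weight} = (7, Z14) ✓
Bin=127: 1 row → {Price,Weight} = (15, Z35) ✓
Bin=130: 3 rows → {Price,Weight} takes values {(5, Z53), (12, Z52), (9, Z36)} — violation
Bin=115: 1 row → {Price,Weight} = (9, Z36) ✓
Bin=129: 1 row → {Price,Weight} = (17, Z40) ✓
Bin=125: 1 row → {Price,Weight} = (7, Z53) ✓
The only Bin value with inconsistent RHS is Bin=130.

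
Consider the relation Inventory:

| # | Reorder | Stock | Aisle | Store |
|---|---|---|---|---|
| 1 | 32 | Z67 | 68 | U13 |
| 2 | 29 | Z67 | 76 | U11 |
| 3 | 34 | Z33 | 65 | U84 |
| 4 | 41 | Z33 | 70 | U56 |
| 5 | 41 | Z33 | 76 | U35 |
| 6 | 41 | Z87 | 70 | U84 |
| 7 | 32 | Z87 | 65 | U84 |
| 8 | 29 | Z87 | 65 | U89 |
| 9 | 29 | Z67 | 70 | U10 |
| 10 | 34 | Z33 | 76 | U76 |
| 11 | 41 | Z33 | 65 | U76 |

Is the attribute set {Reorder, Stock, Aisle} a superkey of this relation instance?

All 11 rows have distinct {Reorder, Stock, Aisle} values, so {Reorder, Stock, Aisle} → (all attributes) holds and {Reorder, Stock, Aisle} is a superkey.

Yes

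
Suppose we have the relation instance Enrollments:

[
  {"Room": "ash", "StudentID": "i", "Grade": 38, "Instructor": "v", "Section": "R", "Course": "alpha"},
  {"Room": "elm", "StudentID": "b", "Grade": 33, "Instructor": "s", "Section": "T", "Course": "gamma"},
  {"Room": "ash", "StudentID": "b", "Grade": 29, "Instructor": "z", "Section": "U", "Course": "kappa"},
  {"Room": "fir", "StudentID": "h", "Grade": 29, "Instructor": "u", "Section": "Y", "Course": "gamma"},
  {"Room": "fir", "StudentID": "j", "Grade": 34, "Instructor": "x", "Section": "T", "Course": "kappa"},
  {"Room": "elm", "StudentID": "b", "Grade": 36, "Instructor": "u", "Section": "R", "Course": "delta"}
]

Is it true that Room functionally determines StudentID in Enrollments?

Room=ash: 2 rows → StudentID takes values {i, b} — violation
Room=elm: 2 rows → StudentID = b, b ✓
Room=fir: 2 rows → StudentID takes values {h, j} — violation
Two rows agree on Room but differ on StudentID, so Room -> StudentID does not hold.

No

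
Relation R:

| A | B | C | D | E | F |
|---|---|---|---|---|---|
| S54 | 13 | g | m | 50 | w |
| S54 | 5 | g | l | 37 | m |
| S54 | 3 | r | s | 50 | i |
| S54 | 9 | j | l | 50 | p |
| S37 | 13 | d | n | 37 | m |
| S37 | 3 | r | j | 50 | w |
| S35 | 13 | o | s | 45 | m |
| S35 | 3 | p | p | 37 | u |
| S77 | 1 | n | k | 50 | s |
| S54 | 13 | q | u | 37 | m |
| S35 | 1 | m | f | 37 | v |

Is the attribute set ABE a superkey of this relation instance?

All 11 rows have distinct ABE values, so ABE → (all attributes) holds and ABE is a superkey.

Yes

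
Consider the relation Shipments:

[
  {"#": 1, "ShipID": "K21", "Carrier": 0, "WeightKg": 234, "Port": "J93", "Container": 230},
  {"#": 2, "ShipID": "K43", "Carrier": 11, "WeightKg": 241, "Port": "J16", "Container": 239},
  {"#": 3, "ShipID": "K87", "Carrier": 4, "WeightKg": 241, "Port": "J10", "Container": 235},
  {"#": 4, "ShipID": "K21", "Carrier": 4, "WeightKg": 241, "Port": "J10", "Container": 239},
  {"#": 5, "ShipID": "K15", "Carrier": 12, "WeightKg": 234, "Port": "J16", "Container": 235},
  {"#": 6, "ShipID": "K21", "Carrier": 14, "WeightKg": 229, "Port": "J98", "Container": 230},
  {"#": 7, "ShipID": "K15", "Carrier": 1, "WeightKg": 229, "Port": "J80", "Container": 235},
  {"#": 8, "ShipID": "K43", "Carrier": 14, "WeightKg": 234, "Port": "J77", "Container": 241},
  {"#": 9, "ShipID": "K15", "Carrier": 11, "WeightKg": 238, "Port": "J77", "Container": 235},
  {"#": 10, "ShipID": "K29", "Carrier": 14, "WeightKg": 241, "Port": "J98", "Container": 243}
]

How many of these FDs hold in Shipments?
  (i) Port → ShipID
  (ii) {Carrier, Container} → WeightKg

(i) Port → ShipID: Port=J16: rows 2, 5 → ShipID takes values {K43, K15} — violation; Port=J10: rows 3, 4 → ShipID takes values {K87, K21} — violation; Port=J98: rows 6, 10 → ShipID takes values {K21, K29} — violation; Port=J77: rows 8, 9 → ShipID takes values {K43, K15} — violation — fails.
(ii) {Carrier, Container} → WeightKg: every LHS value maps to a single RHS value — holds.
1 of the 2 dependencies holds.

1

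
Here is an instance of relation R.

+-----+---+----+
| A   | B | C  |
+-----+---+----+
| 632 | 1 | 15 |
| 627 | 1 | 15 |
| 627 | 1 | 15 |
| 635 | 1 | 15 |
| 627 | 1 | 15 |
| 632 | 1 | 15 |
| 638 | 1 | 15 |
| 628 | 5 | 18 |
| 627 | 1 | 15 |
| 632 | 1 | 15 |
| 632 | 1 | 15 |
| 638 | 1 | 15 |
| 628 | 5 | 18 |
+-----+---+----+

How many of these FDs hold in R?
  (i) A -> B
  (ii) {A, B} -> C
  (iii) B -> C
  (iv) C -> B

4

(i) A -> B: every LHS value maps to a single RHS value — holds.
(ii) {A, B} -> C: every LHS value maps to a single RHS value — holds.
(iii) B -> C: every LHS value maps to a single RHS value — holds.
(iv) C -> B: every LHS value maps to a single RHS value — holds.
4 of the 4 dependencies hold.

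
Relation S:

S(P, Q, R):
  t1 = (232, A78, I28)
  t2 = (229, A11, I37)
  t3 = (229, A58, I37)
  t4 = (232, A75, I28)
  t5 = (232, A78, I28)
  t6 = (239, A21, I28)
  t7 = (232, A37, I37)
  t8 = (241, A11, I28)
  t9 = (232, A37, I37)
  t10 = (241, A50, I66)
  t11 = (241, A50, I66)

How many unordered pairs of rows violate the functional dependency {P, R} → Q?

(P=232, R=I28): violating pairs (1,4), (4,5) — 2 pairs.
(P=229, R=I37): violating pairs (2,3) — 1 pair.
(P=232, R=I37): all 2 rows agree on Q — 0 pairs.
(P=241, R=I66): all 2 rows agree on Q — 0 pairs.

3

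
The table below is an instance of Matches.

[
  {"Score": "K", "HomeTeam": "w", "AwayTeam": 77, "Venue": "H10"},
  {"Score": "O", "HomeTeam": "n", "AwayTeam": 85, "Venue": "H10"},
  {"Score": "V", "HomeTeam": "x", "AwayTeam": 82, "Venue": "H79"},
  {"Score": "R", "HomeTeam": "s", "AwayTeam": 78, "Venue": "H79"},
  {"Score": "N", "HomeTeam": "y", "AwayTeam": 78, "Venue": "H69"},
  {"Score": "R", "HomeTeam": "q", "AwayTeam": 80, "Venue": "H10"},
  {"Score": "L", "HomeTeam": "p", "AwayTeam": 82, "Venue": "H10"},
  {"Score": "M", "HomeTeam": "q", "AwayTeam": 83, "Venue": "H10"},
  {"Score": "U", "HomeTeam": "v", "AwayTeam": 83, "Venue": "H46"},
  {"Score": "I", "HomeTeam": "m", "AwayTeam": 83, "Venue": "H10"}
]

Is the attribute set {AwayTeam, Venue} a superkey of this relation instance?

No

Two distinct rows share (AwayTeam=83, Venue=H10), so {AwayTeam, Venue} does not determine every attribute — not a superkey.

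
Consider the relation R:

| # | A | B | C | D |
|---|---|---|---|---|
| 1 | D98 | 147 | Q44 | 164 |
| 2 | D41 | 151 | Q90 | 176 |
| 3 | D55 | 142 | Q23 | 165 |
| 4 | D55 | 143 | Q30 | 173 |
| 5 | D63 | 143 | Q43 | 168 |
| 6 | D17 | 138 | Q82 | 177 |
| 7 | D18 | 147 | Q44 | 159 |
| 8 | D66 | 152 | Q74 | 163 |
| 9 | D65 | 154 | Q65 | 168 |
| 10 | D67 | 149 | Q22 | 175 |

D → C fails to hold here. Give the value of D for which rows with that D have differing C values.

D=164: row 1 → C = Q44 ✓
D=176: row 2 → C = Q90 ✓
D=165: row 3 → C = Q23 ✓
D=173: row 4 → C = Q30 ✓
D=168: rows 5, 9 → C takes values {Q43, Q65} — violation
D=177: row 6 → C = Q82 ✓
D=159: row 7 → C = Q44 ✓
D=163: row 8 → C = Q74 ✓
D=175: row 10 → C = Q22 ✓
The only D value with inconsistent C is D=168.

168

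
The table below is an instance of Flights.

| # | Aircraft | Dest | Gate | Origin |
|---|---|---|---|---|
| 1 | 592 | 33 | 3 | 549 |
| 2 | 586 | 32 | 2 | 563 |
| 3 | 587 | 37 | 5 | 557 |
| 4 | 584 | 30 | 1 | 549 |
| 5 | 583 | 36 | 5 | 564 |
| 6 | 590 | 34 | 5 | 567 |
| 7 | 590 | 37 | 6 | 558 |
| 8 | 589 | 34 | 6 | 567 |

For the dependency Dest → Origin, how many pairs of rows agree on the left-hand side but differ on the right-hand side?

Dest=37: violating pairs (3,7) — 1 pair.
Dest=34: all 2 rows agree on Origin — 0 pairs.

1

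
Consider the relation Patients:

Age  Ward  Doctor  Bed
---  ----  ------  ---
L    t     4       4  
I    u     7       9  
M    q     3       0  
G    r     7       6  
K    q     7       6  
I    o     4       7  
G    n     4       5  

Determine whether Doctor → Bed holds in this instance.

Doctor=4: 3 rows → Bed takes values {4, 7, 5} — violation
Doctor=7: 3 rows → Bed takes values {9, 6} — violation
Doctor=3: 1 row → Bed = 0 ✓
Two rows agree on Doctor but differ on Bed, so Doctor → Bed does not hold.

No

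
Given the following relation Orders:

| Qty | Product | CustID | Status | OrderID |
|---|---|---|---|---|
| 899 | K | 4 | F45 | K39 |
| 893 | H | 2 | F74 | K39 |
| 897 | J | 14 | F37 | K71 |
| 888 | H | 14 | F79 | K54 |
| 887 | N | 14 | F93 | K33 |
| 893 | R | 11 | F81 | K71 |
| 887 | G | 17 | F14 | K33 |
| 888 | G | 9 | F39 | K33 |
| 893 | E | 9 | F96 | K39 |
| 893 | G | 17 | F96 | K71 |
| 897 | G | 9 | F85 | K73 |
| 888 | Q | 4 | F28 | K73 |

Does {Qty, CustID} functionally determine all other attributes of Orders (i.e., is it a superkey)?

All 12 rows have distinct {Qty, CustID} values, so {Qty, CustID} → (all attributes) holds and {Qty, CustID} is a superkey.

Yes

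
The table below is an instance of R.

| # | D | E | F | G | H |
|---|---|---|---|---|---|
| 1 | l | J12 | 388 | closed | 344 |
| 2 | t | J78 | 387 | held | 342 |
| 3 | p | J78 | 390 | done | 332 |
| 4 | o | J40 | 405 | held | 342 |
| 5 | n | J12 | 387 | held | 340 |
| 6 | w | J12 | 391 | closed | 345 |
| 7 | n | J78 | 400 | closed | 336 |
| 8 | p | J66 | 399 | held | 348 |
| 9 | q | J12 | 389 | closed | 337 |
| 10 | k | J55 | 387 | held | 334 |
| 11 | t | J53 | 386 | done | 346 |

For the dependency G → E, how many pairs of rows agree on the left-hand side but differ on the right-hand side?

G=closed: violating pairs (1,7), (6,7), (7,9) — 3 pairs.
G=held: violating pairs (2,4), (2,5), (2,8), (2,10), (4,5), (4,8), (4,10), (5,8), (5,10), (8,10) — 10 pairs.
G=done: violating pairs (3,11) — 1 pair.

14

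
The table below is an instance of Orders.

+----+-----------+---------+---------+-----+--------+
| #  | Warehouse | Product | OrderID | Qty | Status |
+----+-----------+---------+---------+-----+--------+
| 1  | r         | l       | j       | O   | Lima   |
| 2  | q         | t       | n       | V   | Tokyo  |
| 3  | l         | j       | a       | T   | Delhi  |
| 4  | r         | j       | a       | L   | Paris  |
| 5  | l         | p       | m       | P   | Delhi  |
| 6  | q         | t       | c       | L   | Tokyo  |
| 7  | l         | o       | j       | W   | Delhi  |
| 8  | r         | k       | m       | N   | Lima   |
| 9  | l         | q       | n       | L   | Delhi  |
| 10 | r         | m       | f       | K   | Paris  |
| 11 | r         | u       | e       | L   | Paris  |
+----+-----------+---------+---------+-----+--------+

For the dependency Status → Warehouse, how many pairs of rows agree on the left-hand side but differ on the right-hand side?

Status=Lima: all 2 rows agree on Warehouse — 0 pairs.
Status=Tokyo: all 2 rows agree on Warehouse — 0 pairs.
Status=Delhi: all 4 rows agree on Warehouse — 0 pairs.
Status=Paris: all 3 rows agree on Warehouse — 0 pairs.

0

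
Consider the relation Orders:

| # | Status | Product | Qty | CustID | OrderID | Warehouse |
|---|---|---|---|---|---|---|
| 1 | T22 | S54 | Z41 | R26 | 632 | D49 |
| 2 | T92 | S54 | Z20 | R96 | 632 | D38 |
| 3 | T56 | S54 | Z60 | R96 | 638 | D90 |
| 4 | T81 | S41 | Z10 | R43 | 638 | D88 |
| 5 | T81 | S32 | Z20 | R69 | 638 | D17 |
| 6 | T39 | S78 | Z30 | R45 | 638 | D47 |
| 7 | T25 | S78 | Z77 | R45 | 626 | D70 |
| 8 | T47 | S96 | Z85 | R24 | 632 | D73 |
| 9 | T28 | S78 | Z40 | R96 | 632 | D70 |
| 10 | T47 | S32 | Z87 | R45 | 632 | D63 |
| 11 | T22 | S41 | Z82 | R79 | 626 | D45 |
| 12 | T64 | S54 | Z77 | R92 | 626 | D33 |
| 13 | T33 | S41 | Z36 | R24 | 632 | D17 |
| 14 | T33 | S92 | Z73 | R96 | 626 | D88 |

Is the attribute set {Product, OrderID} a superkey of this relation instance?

Rows 1 and 2 have the same {Product, OrderID} value (Product=S54, OrderID=632) but are distinct tuples, so {Product, OrderID} does not determine every attribute — not a superkey.

No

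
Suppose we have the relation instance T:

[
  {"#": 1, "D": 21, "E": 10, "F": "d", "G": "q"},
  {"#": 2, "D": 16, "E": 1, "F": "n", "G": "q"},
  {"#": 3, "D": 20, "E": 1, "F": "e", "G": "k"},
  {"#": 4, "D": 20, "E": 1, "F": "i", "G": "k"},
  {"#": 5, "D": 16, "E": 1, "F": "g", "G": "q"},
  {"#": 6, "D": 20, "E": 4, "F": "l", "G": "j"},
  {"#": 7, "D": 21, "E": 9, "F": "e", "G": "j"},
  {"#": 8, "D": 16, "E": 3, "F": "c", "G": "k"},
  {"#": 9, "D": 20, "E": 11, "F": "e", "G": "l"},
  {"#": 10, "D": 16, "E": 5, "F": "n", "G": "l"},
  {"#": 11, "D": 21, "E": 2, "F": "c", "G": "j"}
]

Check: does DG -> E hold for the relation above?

No

(D=21, G=q): row 1 → E = 10 ✓
(D=16, G=q): rows 2, 5 → E = 1, 1 ✓
(D=20, G=k): rows 3, 4 → E = 1, 1 ✓
(D=20, G=j): row 6 → E = 4 ✓
(D=21, G=j): rows 7, 11 → E takes values {9, 2} — violation
(D=16, G=k): row 8 → E = 3 ✓
(D=20, G=l): row 9 → E = 11 ✓
(D=16, G=l): row 10 → E = 5 ✓
Two rows agree on DG but differ on E, so DG -> E does not hold.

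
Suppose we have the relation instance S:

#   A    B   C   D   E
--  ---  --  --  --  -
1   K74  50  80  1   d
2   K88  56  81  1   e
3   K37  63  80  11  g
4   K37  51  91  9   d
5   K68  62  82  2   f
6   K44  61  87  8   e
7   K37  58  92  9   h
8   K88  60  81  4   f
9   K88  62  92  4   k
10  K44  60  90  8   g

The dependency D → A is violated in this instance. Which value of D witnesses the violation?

D=1: rows 1, 2 → A takes values {K74, K88} — violation
D=11: row 3 → A = K37 ✓
D=9: rows 4, 7 → A = K37, K37 ✓
D=2: row 5 → A = K68 ✓
D=8: rows 6, 10 → A = K44, K44 ✓
D=4: rows 8, 9 → A = K88, K88 ✓
The only D value with inconsistent A is D=1.

1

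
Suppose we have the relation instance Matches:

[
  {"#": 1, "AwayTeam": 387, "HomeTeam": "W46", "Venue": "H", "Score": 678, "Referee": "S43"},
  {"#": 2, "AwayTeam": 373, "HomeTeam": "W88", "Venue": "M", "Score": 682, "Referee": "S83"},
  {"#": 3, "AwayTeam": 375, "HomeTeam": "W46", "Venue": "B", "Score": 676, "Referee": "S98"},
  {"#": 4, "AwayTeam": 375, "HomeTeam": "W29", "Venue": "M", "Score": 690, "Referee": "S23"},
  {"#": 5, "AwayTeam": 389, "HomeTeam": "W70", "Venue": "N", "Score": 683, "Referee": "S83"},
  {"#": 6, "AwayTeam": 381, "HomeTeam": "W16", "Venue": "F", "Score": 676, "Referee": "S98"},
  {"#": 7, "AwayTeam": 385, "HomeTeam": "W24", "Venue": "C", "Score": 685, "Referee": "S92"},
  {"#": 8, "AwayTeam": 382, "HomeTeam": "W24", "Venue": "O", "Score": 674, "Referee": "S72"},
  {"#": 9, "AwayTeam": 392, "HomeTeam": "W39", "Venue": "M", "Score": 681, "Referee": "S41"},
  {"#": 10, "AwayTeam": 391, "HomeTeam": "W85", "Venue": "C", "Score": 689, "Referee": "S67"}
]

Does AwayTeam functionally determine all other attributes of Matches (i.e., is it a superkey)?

Rows 3 and 4 have the same AwayTeam value AwayTeam=375 but are distinct tuples, so AwayTeam does not determine every attribute — not a superkey.

No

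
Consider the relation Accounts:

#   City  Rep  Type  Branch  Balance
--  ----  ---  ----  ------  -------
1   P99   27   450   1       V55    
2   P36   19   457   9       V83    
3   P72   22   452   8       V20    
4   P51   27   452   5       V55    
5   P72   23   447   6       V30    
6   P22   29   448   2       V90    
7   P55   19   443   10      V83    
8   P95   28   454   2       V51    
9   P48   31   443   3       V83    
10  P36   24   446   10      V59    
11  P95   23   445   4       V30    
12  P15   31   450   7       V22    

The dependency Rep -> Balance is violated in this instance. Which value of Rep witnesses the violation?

31

Rep=27: rows 1, 4 → Balance = V55, V55 ✓
Rep=19: rows 2, 7 → Balance = V83, V83 ✓
Rep=22: row 3 → Balance = V20 ✓
Rep=23: rows 5, 11 → Balance = V30, V30 ✓
Rep=29: row 6 → Balance = V90 ✓
Rep=28: row 8 → Balance = V51 ✓
Rep=31: rows 9, 12 → Balance takes values {V83, V22} — violation
Rep=24: row 10 → Balance = V59 ✓
The only Rep value with inconsistent Balance is Rep=31.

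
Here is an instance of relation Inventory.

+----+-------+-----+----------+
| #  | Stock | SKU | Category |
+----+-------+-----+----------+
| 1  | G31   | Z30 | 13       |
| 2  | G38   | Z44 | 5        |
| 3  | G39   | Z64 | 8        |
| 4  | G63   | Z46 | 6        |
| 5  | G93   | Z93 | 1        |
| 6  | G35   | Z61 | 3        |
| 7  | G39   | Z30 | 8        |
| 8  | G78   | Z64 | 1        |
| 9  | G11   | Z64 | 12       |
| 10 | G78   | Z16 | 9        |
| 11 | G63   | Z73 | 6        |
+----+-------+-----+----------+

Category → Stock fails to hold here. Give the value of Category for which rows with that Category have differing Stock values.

1

Category=13: row 1 → Stock = G31 ✓
Category=5: row 2 → Stock = G38 ✓
Category=8: rows 3, 7 → Stock = G39, G39 ✓
Category=6: rows 4, 11 → Stock = G63, G63 ✓
Category=1: rows 5, 8 → Stock takes values {G93, G78} — violation
Category=3: row 6 → Stock = G35 ✓
Category=12: row 9 → Stock = G11 ✓
Category=9: row 10 → Stock = G78 ✓
The only Category value with inconsistent Stock is Category=1.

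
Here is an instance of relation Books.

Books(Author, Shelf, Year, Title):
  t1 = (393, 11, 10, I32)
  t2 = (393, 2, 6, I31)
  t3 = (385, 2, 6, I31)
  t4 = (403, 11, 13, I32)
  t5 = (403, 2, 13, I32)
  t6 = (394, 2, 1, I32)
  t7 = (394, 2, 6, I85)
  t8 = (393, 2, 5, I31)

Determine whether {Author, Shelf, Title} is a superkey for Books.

Rows 2 and 8 have the same {Author, Shelf, Title} value (Author=393, Shelf=2, Title=I31) but are distinct tuples, so {Author, Shelf, Title} does not determine every attribute — not a superkey.

No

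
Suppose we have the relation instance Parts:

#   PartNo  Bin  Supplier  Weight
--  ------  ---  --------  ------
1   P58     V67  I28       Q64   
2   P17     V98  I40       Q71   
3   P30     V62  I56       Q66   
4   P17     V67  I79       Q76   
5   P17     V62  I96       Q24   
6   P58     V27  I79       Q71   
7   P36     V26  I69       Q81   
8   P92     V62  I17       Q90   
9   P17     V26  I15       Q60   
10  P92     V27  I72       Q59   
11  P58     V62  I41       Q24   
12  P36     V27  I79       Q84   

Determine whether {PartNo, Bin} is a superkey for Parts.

All 12 rows have distinct {PartNo, Bin} values, so {PartNo, Bin} → (all attributes) holds and {PartNo, Bin} is a superkey.

Yes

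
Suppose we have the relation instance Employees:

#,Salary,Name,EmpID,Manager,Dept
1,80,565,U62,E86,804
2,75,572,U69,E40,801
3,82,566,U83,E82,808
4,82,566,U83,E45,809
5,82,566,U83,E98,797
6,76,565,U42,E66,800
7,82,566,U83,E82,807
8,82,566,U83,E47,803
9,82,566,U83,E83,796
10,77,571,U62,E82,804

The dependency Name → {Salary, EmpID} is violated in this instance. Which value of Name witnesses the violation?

565

Name=565: rows 1, 6 → {Salary,EmpID} takes values {(80, U62), (76, U42)} — violation
Name=572: row 2 → {Salary,EmpID} = (75, U69) ✓
Name=566: rows 3, 4, 5, 7, 8, 9 → {Salary,EmpID} = (82, U83), (82, U83), (82, U83), (82, U83), (82, U83), (82, U83) ✓
Name=571: row 10 → {Salary,EmpID} = (77, U62) ✓
The only Name value with inconsistent RHS is Name=565.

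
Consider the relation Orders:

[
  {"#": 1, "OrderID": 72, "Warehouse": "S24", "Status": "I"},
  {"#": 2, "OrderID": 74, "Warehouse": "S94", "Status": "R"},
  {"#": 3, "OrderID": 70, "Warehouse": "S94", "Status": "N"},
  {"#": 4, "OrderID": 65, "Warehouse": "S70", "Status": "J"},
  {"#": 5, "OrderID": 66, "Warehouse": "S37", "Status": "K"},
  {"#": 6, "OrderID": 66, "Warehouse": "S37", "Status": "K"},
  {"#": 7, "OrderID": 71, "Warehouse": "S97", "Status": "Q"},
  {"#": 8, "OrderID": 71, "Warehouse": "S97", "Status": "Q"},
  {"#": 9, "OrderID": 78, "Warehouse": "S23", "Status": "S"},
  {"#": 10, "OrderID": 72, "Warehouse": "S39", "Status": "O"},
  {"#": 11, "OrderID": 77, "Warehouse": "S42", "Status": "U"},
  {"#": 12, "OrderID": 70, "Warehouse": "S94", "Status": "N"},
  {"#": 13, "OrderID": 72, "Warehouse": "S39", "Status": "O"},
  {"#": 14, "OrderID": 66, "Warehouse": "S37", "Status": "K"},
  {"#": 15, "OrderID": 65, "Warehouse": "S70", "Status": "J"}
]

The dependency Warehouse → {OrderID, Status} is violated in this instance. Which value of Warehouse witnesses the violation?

S94

Warehouse=S24: row 1 → {OrderID,Status} = (72, I) ✓
Warehouse=S94: rows 2, 3, 12 → {OrderID,Status} takes values {(74, R), (70, N)} — violation
Warehouse=S70: rows 4, 15 → {OrderID,Status} = (65, J), (65, J) ✓
Warehouse=S37: rows 5, 6, 14 → {OrderID,Status} = (66, K), (66, K), (66, K) ✓
Warehouse=S97: rows 7, 8 → {OrderID,Status} = (71, Q), (71, Q) ✓
Warehouse=S23: row 9 → {OrderID,Status} = (78, S) ✓
Warehouse=S39: rows 10, 13 → {OrderID,Status} = (72, O), (72, O) ✓
Warehouse=S42: row 11 → {OrderID,Status} = (77, U) ✓
The only Warehouse value with inconsistent RHS is Warehouse=S94.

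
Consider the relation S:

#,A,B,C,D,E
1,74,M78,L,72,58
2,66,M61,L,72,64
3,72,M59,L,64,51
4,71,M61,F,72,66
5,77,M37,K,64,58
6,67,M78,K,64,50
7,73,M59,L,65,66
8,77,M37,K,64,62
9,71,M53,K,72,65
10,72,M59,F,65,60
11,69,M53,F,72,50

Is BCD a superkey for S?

No

Rows 5 and 8 have the same BCD value (B=M37, C=K, D=64) but are distinct tuples, so BCD does not determine every attribute — not a superkey.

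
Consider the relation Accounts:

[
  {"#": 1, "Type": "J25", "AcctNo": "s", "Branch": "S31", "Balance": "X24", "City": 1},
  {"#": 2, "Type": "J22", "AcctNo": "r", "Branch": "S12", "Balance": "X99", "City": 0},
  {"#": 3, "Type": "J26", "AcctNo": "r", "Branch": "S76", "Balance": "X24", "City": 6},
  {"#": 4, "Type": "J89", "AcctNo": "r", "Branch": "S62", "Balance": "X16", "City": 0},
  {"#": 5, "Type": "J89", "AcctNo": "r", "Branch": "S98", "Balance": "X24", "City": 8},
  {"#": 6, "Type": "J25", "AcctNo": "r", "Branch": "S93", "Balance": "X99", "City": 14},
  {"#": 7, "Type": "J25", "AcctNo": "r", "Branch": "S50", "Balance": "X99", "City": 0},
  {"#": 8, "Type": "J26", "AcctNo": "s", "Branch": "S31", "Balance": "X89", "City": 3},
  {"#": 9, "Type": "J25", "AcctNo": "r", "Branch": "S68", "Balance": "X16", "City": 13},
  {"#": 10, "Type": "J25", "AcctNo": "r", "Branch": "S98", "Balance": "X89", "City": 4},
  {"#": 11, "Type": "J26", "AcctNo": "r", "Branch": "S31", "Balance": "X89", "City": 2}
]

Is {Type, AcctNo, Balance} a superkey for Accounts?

Rows 6 and 7 have the same {Type, AcctNo, Balance} value (Type=J25, AcctNo=r, Balance=X99) but are distinct tuples, so {Type, AcctNo, Balance} does not determine every attribute — not a superkey.

No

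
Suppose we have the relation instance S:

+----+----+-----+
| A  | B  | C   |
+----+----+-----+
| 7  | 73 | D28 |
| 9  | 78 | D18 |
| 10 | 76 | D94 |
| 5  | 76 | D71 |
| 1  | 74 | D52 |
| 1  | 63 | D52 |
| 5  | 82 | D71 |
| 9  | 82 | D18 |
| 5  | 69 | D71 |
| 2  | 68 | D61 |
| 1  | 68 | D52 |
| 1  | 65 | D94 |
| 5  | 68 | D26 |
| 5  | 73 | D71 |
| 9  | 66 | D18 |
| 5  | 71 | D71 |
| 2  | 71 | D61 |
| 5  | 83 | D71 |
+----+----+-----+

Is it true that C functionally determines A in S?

C=D28: 1 row → A = 7 ✓
C=D18: 3 rows → A = 9, 9, 9 ✓
C=D94: 2 rows → A takes values {10, 1} — violation
C=D71: 6 rows → A = 5, 5, 5, 5, 5, 5 ✓
C=D52: 3 rows → A = 1, 1, 1 ✓
C=D61: 2 rows → A = 2, 2 ✓
C=D26: 1 row → A = 5 ✓
Two rows agree on C but differ on A, so C -> A does not hold.

No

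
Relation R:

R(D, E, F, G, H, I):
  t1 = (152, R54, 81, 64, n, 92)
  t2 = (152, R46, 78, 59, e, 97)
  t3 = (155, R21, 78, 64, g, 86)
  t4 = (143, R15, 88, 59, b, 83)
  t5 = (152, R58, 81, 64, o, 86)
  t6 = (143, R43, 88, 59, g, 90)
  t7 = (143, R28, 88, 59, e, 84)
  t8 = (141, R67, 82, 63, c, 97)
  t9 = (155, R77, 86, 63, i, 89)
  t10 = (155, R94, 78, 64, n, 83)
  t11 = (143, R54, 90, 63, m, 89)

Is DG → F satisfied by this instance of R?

Yes

(D=152, G=64): rows 1, 5 → F = 81, 81 ✓
(D=152, G=59): row 2 → F = 78 ✓
(D=155, G=64): rows 3, 10 → F = 78, 78 ✓
(D=143, G=59): rows 4, 6, 7 → F = 88, 88, 88 ✓
(D=141, G=63): row 8 → F = 82 ✓
(D=155, G=63): row 9 → F = 86 ✓
(D=143, G=63): row 11 → F = 90 ✓
Every DG value is associated with a single F value, so DG → F holds.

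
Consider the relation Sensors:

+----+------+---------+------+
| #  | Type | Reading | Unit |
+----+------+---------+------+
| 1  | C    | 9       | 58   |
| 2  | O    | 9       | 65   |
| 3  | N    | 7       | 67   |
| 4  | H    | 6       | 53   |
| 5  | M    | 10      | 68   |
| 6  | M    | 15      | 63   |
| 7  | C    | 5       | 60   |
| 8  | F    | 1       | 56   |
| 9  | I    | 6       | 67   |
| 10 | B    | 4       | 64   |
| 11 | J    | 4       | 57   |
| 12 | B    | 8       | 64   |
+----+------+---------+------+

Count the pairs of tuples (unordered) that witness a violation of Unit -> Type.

Unit=67: violating pairs (3,9) — 1 pair.
Unit=64: all 2 rows agree on Type — 0 pairs.

1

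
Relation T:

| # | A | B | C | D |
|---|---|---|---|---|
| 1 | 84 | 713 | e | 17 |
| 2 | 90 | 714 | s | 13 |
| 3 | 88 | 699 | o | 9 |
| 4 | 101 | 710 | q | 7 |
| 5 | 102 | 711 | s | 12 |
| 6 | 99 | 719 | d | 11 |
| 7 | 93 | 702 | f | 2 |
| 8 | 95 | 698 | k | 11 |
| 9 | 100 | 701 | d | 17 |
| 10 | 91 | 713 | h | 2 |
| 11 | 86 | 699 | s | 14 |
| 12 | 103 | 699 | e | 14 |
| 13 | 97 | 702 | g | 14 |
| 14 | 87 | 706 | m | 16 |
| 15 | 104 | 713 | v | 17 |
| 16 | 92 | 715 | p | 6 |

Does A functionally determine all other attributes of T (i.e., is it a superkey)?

All 16 rows have distinct A values, so A → (all attributes) holds and A is a superkey.

Yes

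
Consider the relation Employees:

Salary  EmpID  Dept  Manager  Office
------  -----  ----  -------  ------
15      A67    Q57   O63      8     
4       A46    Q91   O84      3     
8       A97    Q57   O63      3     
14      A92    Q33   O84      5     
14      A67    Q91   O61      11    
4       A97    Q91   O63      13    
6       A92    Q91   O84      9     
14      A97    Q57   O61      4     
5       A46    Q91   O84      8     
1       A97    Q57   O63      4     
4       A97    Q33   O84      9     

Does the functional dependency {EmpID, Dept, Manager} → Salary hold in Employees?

No

(EmpID=A67, Dept=Q57, Manager=O63): 1 row → Salary = 15 ✓
(EmpID=A46, Dept=Q91, Manager=O84): 2 rows → Salary takes values {4, 5} — violation
(EmpID=A97, Dept=Q57, Manager=O63): 2 rows → Salary takes values {8, 1} — violation
(EmpID=A92, Dept=Q33, Manager=O84): 1 row → Salary = 14 ✓
(EmpID=A67, Dept=Q91, Manager=O61): 1 row → Salary = 14 ✓
(EmpID=A97, Dept=Q91, Manager=O63): 1 row → Salary = 4 ✓
(EmpID=A92, Dept=Q91, Manager=O84): 1 row → Salary = 6 ✓
(EmpID=A97, Dept=Q57, Manager=O61): 1 row → Salary = 14 ✓
(EmpID=A97, Dept=Q33, Manager=O84): 1 row → Salary = 4 ✓
Two rows agree on {EmpID, Dept, Manager} but differ on Salary, so {EmpID, Dept, Manager} → Salary does not hold.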